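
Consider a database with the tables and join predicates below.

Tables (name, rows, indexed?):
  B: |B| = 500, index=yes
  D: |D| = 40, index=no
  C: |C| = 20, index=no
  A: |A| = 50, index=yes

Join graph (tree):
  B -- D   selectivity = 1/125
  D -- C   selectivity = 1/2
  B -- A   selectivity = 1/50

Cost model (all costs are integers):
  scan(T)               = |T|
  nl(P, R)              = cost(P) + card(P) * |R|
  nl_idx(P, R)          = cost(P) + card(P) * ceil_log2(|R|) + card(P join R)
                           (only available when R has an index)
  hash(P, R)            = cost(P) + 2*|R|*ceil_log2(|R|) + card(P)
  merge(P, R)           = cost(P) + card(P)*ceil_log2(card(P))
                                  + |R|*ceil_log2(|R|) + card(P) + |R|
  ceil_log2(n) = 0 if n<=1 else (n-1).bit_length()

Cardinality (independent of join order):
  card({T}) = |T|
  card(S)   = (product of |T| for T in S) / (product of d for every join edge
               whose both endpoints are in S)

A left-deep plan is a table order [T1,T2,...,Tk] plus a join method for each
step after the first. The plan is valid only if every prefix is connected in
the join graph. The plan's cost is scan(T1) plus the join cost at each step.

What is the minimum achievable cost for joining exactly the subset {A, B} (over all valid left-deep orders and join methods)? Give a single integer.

Selinger DP over subsets of {A,B}:
  {B}: scan cost=500, card=500
  {A}: scan cost=50, card=50
  {AB}: card=500; try (B,nl_idx)→1000, (A,hash)→1600, (A,nl_idx)→4000, (B,merge)→5400, (A,merge)→5850, (B,hash)→9100 …(+2); best=1000 via (B,nl_idx)

1000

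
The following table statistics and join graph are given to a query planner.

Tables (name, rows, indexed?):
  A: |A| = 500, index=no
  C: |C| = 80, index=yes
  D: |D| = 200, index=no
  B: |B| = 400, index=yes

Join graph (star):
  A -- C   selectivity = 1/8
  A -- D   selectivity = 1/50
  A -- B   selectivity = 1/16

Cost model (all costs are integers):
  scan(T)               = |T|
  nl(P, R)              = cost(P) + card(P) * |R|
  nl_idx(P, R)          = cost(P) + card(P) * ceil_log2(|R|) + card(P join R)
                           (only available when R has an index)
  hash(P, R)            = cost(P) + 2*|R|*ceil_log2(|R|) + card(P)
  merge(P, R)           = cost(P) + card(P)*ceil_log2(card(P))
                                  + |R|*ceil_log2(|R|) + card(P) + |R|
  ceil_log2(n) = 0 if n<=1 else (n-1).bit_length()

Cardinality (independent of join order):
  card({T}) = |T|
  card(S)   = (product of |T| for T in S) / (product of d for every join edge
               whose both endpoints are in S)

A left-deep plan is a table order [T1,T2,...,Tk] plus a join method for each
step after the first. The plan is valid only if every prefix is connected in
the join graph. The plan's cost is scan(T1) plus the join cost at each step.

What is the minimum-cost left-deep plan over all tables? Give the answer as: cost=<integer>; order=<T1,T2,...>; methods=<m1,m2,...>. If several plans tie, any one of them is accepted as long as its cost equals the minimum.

Selinger DP (subsets sized 1..n):
  {A}: scan cost=500, card=500
  {C}: scan cost=80, card=80
  {D}: scan cost=200, card=200
  {B}: scan cost=400, card=400
  {AC}: card=5000; try (C,hash)→2120, (A,merge)→5720, (C,merge)→6140, (C,nl_idx)→9000, (A,hash)→9160, (A,nl)→40080 …(+1); best=2120 via (C,hash)
  {AD}: card=2000; try (D,hash)→4200, (A,merge)→7000, (D,merge)→7300, (A,hash)→9400, (A,nl)→100200, (D,nl)→100500; best=4200 via (D,hash)
  {AB}: card=12500; try (B,hash)→8200, (A,merge)→9400, (B,merge)→9500, (A,hash)→9800, (B,nl_idx)→17500, (A,nl)→200400 …(+1); best=8200 via (B,hash)
  {ACD}: card=20000; try (C,hash)→7320, (D,hash)→10320, (C,merge)→28840, (C,nl_idx)→38200, (D,merge)→73920, (C,nl)→164200 …(+1); best=7320 via (C,hash)
  {ABC}: card=125000; try (B,hash)→14320, (C,hash)→21820, (B,merge)→76120, (B,nl_idx)→172120, (C,merge)→196340, (C,nl_idx)→220700 …(+2); best=14320 via (B,hash)
  {ABD}: card=50000; try (B,hash)→13400, (D,hash)→23900, (B,merge)→32200, (B,nl_idx)→72200, (D,merge)→197500, (B,nl)→804200 …(+1); best=13400 via (B,hash)
  {ABCD}: card=500000; try (B,hash)→34520, (C,hash)→64520, (D,hash)→142520, (B,merge)→331320, (B,nl_idx)→687320, (C,nl_idx)→863400 …(+5); best=34520 via (B,hash)

cost=34520; order=A,D,C,B; methods=hash,hash,hash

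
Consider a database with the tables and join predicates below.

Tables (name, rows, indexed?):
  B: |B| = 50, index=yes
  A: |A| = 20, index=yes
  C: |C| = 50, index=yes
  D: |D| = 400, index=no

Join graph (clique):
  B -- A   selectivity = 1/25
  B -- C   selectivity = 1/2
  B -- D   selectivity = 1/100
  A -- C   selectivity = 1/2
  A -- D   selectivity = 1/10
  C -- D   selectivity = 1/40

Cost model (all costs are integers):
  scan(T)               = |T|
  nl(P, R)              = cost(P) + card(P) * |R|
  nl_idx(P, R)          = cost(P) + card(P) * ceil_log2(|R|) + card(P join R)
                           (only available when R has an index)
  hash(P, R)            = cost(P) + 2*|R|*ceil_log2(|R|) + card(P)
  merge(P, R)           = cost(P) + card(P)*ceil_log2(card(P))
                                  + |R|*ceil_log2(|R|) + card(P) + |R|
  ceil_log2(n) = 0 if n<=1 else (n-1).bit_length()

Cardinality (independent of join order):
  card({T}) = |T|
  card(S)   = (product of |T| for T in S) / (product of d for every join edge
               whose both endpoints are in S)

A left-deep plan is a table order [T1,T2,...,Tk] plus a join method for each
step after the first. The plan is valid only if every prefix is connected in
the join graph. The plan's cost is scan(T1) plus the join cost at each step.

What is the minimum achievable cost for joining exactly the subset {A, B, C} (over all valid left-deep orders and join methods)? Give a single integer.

Selinger DP over subsets of {A,B,C}:
  {B}: scan cost=50, card=50
  {A}: scan cost=20, card=20
  {C}: scan cost=50, card=50
  {AB}: card=40; try (B,nl_idx)→180, (A,hash)→300, (A,nl_idx)→340, (B,merge)→490, (A,merge)→520, (B,hash)→640 …(+2); best=180 via (B,nl_idx)
  {BC}: card=1250; try (C,hash)→700, (B,hash)→700, (C,merge)→750, (B,merge)→750, (C,nl_idx)→1600, (B,nl_idx)→1600 …(+2); best=700 via (C,hash)
  {AC}: card=500; try (A,hash)→300, (C,merge)→490, (A,merge)→520, (C,hash)→640, (C,nl_idx)→640, (A,nl_idx)→800 …(+2); best=300 via (A,hash)
  {ABC}: card=500; try (C,merge)→810, (C,hash)→820, (C,nl_idx)→920, (B,hash)→1400, (A,hash)→2150, (C,nl)→2180 …(+6); best=810 via (C,merge)

810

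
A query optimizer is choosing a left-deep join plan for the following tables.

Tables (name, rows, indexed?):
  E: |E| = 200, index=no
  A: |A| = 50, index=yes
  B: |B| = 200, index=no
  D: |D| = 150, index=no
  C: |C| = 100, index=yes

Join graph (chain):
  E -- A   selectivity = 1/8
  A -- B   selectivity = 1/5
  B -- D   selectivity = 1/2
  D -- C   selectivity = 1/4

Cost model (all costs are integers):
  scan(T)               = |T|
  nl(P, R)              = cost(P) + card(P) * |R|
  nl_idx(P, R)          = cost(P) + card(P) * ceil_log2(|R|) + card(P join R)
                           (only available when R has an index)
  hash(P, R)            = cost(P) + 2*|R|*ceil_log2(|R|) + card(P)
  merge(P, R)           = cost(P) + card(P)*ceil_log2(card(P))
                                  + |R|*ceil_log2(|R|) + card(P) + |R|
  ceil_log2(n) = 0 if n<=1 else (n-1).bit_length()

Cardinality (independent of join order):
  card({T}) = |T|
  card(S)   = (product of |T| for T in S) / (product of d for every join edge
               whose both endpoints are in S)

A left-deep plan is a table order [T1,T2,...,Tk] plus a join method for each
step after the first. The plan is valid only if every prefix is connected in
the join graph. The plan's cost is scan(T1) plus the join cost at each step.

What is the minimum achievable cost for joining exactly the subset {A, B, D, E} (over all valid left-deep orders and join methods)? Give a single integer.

Selinger DP over subsets of {A,B,D,E}:
  {E}: scan cost=200, card=200
  {A}: scan cost=50, card=50
  {B}: scan cost=200, card=200
  {D}: scan cost=150, card=150
  {AE}: card=1250; try (A,hash)→1000, (E,merge)→2200, (A,merge)→2350, (A,nl_idx)→2650, (E,hash)→3300, (E,nl)→10050 …(+1); best=1000 via (A,hash)
  {AB}: card=2000; try (A,hash)→1000, (B,merge)→2200, (A,merge)→2350, (B,hash)→3300, (A,nl_idx)→3400, (B,nl)→10050 …(+1); best=1000 via (A,hash)
  {BD}: card=15000; try (D,hash)→2800, (B,merge)→3300, (D,merge)→3350, (B,hash)→3500, (B,nl)→30150, (D,nl)→30200; best=2800 via (D,hash)
  {ABE}: card=50000; try (B,hash)→5450, (E,hash)→6200, (B,merge)→17800, (E,merge)→26800, (B,nl)→251000, (E,nl)→401000; best=5450 via (B,hash)
  {ABD}: card=150000; try (D,hash)→5400, (A,hash)→18400, (D,merge)→26350, (A,merge)→228150, (A,nl_idx)→242800, (D,nl)→301000 …(+1); best=5400 via (D,hash)
  {ABDE}: card=3750000; try (D,hash)→57850, (E,hash)→158600, (D,merge)→856800, (E,merge)→2857200, (D,nl)→7505450, (E,nl)→30005400; best=57850 via (D,hash)

57850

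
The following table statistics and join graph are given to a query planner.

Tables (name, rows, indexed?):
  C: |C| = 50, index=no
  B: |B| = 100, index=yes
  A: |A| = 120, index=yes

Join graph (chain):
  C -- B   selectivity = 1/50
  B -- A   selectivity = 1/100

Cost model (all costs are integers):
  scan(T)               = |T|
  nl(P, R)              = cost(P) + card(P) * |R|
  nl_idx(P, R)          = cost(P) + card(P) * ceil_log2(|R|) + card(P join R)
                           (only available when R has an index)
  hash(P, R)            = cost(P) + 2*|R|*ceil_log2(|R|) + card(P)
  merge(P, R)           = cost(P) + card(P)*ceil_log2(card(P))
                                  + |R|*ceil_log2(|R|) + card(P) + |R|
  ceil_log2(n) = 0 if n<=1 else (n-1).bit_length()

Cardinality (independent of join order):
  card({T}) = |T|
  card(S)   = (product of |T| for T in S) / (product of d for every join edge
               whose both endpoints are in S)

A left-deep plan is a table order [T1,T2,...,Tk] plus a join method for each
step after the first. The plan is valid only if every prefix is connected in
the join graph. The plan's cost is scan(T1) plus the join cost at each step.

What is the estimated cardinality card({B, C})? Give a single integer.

100

Tables in S: B(100), C(50)
Edges inside S: C-B(d=50)
numerator = 100 * 50 = 5000
denominator = 50 = 50
card(S) = 5000 / 50 = 100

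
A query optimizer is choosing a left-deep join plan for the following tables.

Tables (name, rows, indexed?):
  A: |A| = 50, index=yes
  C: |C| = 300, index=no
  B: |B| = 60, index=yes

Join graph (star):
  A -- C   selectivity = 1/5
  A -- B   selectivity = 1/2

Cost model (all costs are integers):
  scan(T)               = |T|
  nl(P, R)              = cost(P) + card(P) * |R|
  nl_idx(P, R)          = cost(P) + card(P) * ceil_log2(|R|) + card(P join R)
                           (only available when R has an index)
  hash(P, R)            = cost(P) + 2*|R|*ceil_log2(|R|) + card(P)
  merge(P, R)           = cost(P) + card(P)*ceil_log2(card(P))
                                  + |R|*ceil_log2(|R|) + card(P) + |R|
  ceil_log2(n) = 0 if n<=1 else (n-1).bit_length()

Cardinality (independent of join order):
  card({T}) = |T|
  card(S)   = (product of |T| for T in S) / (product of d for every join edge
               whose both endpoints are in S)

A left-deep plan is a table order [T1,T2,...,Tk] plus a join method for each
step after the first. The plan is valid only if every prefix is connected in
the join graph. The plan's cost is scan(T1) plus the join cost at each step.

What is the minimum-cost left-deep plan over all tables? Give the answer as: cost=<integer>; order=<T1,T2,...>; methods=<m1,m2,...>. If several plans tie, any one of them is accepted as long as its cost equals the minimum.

Selinger DP (subsets sized 1..n):
  {A}: scan cost=50, card=50
  {C}: scan cost=300, card=300
  {B}: scan cost=60, card=60
  {AC}: card=3000; try (A,hash)→1200, (C,merge)→3400, (A,merge)→3650, (A,nl_idx)→5100, (C,hash)→5500, (C,nl)→15050 …(+1); best=1200 via (A,hash)
  {AB}: card=1500; try (A,hash)→720, (B,hash)→820, (B,merge)→820, (A,merge)→830, (B,nl_idx)→1850, (A,nl_idx)→1920 …(+2); best=720 via (A,hash)
  {ABC}: card=90000; try (B,hash)→4920, (C,hash)→7620, (C,merge)→21720, (B,merge)→40620, (B,nl_idx)→109200, (B,nl)→181200 …(+1); best=4920 via (B,hash)

cost=4920; order=C,A,B; methods=hash,hash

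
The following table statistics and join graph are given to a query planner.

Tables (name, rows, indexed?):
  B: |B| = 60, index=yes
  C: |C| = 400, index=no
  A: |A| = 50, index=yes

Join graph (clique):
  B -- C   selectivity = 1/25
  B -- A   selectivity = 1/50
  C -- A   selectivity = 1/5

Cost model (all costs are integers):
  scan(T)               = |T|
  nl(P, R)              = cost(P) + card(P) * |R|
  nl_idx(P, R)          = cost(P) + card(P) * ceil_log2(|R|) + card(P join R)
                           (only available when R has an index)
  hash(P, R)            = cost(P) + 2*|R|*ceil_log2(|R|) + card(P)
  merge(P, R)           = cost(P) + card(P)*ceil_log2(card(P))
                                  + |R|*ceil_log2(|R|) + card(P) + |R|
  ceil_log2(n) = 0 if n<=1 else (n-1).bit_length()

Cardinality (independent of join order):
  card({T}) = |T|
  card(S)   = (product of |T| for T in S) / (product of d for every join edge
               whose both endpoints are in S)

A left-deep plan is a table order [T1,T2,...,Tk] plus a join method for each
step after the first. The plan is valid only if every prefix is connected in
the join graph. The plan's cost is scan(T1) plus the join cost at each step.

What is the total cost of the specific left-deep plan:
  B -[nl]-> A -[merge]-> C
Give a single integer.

step 1: scan B: cost=60, card=60
step 2: join A via nl
    card(P join A) = 60*50/(50) = 60
    cost = 60 + 60*50 = 3060
step 3: join C via merge
    card(P join C) = 60*400/(25*5) = 192
    cost = 3060 + 60*6 + 400*9 + 60 + 400 = 7480

7480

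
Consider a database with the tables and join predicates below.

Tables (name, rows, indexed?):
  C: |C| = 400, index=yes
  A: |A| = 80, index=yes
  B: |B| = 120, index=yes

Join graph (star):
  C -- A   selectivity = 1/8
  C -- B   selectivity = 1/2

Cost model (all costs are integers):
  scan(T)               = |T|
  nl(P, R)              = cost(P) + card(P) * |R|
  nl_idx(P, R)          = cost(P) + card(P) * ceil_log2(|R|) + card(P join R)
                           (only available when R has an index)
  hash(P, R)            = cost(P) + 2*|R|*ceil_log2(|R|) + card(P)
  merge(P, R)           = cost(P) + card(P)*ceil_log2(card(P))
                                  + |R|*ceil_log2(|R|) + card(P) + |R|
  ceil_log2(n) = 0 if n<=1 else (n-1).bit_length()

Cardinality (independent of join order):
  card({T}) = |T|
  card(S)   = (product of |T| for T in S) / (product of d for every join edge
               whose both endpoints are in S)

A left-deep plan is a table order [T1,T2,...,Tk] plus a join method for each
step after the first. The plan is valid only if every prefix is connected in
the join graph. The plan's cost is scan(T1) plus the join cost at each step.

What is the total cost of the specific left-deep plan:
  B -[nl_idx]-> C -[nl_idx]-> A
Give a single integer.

433200

step 1: scan B: cost=120, card=120
step 2: join C via nl_idx
    card(P join C) = 120*400/(2) = 24000
    cost = 120 + 120*9 + 24000 = 25200
step 3: join A via nl_idx
    card(P join A) = 24000*80/(8) = 240000
    cost = 25200 + 24000*7 + 240000 = 433200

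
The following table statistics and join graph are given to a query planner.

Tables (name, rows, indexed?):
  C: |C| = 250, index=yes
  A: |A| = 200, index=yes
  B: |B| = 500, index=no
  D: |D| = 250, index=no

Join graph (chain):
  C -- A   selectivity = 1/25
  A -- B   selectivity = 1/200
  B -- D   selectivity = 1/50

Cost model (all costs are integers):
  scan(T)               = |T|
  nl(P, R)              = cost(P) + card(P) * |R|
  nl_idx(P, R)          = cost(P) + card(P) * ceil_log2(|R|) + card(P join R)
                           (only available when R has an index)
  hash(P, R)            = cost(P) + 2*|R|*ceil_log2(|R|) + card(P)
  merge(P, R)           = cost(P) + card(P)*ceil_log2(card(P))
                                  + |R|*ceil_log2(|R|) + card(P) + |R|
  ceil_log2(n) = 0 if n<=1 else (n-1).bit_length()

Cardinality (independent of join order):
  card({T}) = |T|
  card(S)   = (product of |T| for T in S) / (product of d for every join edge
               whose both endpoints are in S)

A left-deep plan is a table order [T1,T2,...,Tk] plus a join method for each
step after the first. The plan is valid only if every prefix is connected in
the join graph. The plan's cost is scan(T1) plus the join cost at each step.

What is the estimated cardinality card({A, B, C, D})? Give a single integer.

Tables in S: A(200), B(500), C(250), D(250)
Edges inside S: C-A(d=25), A-B(d=200), B-D(d=50)
numerator = 200 * 500 * 250 * 250 = 6250000000
denominator = 25 * 200 * 50 = 250000
card(S) = 6250000000 / 250000 = 25000

25000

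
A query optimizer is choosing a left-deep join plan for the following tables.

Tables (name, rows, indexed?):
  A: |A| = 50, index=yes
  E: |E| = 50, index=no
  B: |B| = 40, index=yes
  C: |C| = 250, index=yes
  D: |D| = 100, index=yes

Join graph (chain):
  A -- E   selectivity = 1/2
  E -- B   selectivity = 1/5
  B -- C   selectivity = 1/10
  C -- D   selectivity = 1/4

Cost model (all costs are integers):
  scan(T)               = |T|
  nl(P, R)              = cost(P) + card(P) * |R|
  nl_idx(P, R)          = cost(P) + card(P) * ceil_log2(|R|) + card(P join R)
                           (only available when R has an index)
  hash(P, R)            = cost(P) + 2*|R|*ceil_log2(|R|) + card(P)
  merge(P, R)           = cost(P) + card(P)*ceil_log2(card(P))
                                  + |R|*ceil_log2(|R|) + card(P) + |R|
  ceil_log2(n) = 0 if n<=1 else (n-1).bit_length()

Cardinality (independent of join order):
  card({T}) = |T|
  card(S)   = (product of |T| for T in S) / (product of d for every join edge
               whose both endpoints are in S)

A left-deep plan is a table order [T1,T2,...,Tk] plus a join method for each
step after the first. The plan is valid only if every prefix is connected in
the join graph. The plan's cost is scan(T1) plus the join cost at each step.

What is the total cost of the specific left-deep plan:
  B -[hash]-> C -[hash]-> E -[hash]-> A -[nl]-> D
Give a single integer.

step 1: scan B: cost=40, card=40
step 2: join C via hash
    card(P join C) = 40*250/(10) = 1000
    cost = 40 + 2*250*8 + 40 = 4080
step 3: join E via hash
    card(P join E) = 1000*50/(5) = 10000
    cost = 4080 + 2*50*6 + 1000 = 5680
step 4: join A via hash
    card(P join A) = 10000*50/(2) = 250000
    cost = 5680 + 2*50*6 + 10000 = 16280
step 5: join D via nl
    card(P join D) = 250000*100/(4) = 6250000
    cost = 16280 + 250000*100 = 25016280

25016280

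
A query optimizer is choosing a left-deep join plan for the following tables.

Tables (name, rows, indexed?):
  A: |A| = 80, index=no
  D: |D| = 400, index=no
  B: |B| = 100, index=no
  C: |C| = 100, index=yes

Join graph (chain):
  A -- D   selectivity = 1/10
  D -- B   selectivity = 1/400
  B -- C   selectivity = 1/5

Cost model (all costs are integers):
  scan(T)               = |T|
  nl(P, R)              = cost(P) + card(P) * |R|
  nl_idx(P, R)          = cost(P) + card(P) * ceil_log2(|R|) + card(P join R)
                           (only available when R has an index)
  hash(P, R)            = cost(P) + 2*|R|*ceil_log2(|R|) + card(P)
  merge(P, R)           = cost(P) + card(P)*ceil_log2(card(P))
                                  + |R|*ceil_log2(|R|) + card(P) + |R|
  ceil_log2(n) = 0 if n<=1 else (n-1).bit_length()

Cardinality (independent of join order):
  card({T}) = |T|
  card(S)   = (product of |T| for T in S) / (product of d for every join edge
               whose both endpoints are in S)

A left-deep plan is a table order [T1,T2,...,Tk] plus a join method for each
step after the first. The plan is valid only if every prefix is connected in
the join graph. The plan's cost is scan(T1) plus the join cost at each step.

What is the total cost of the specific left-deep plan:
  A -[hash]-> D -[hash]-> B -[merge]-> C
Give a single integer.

step 1: scan A: cost=80, card=80
step 2: join D via hash
    card(P join D) = 80*400/(10) = 3200
    cost = 80 + 2*400*9 + 80 = 7360
step 3: join B via hash
    card(P join B) = 3200*100/(400) = 800
    cost = 7360 + 2*100*7 + 3200 = 11960
step 4: join C via merge
    card(P join C) = 800*100/(5) = 16000
    cost = 11960 + 800*10 + 100*7 + 800 + 100 = 21560

21560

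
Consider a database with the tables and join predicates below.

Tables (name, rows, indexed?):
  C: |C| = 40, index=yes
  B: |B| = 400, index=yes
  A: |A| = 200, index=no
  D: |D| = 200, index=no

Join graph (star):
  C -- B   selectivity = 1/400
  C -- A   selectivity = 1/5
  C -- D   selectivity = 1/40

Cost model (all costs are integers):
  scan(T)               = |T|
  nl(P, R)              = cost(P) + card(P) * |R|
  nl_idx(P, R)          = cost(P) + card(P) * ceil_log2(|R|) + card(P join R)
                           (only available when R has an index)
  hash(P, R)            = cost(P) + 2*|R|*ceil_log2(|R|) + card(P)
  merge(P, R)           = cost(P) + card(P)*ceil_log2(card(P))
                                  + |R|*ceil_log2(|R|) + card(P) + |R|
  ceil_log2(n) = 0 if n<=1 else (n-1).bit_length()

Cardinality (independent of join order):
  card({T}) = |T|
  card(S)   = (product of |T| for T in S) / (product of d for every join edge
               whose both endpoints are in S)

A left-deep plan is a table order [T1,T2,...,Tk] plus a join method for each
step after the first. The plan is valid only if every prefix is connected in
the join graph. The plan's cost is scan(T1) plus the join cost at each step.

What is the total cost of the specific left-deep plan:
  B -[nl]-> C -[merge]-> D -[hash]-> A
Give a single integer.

21880

step 1: scan B: cost=400, card=400
step 2: join C via nl
    card(P join C) = 400*40/(400) = 40
    cost = 400 + 400*40 = 16400
step 3: join D via merge
    card(P join D) = 40*200/(40) = 200
    cost = 16400 + 40*6 + 200*8 + 40 + 200 = 18480
step 4: join A via hash
    card(P join A) = 200*200/(5) = 8000
    cost = 18480 + 2*200*8 + 200 = 21880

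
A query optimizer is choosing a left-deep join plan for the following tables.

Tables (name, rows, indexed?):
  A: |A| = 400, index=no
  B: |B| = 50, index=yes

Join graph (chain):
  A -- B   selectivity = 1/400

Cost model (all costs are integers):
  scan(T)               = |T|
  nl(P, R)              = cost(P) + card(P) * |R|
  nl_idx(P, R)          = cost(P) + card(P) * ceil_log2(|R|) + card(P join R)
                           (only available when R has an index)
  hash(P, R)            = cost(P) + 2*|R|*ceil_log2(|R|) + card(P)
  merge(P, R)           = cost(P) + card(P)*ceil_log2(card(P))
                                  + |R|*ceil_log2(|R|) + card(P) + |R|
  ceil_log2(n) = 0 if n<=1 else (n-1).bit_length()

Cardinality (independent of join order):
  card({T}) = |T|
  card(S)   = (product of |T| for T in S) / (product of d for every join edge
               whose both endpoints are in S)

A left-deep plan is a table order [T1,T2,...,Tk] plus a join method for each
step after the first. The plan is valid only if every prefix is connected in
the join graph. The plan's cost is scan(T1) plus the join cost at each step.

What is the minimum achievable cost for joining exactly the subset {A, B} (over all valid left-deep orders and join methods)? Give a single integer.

1400

Selinger DP over subsets of {A,B}:
  {A}: scan cost=400, card=400
  {B}: scan cost=50, card=50
  {AB}: card=50; try (B,hash)→1400, (B,nl_idx)→2850, (A,merge)→4400, (B,merge)→4750, (A,hash)→7300, (A,nl)→20050 …(+1); best=1400 via (B,hash)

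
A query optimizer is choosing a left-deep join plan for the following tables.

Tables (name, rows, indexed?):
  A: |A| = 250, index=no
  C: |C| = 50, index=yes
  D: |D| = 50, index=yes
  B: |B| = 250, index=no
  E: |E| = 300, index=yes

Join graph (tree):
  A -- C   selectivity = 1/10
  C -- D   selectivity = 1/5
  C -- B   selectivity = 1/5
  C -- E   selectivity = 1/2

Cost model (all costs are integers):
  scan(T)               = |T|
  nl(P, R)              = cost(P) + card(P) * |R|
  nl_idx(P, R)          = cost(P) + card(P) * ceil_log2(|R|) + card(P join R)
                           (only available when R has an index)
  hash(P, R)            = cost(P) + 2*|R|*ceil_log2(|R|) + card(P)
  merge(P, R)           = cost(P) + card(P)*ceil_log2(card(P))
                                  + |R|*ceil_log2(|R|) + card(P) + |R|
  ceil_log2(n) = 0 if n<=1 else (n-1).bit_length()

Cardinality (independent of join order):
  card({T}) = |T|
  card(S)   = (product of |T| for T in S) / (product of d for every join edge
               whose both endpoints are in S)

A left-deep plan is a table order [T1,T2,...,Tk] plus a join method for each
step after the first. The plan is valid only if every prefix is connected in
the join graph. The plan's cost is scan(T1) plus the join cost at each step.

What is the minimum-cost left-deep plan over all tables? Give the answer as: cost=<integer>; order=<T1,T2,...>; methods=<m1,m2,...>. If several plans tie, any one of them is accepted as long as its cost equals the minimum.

cost=649850; order=A,C,D,B,E; methods=hash,hash,hash,hash

Selinger DP (subsets sized 1..n):
  {A}: scan cost=250, card=250
  {C}: scan cost=50, card=50
  {D}: scan cost=50, card=50
  {B}: scan cost=250, card=250
  {E}: scan cost=300, card=300
  {AC}: card=1250; try (C,hash)→1100, (A,merge)→2650, (C,merge)→2850, (C,nl_idx)→3000, (A,hash)→4100, (A,nl)→12550 …(+1); best=1100 via (C,hash)
  {CD}: card=500; try (D,hash)→700, (C,hash)→700, (D,merge)→750, (C,merge)→750, (D,nl_idx)→850, (C,nl_idx)→850 …(+2); best=700 via (D,hash)
  {BC}: card=2500; try (C,hash)→1100, (B,merge)→2650, (C,merge)→2850, (B,hash)→4100, (C,nl_idx)→4250, (B,nl)→12550 …(+1); best=1100 via (C,hash)
  {CE}: card=7500; try (C,hash)→1200, (E,merge)→3400, (C,merge)→3650, (E,hash)→5500, (E,nl_idx)→8000, (C,nl_idx)→9600 …(+2); best=1200 via (C,hash)
  {ACD}: card=12500; try (D,hash)→2950, (A,hash)→5200, (A,merge)→7950, (D,merge)→16450, (D,nl_idx)→21100, (D,nl)→63600 …(+1); best=2950 via (D,hash)
  {ABC}: card=62500; try (B,hash)→6350, (A,hash)→7600, (B,merge)→18350, (A,merge)→35850, (B,nl)→313600, (A,nl)→626100; best=6350 via (B,hash)
  {ACE}: card=187500; try (E,hash)→7750, (A,hash)→12700, (E,merge)→19100, (A,merge)→108450, (E,nl_idx)→199850, (E,nl)→376100 …(+1); best=7750 via (E,hash)
  {BCD}: card=25000; try (D,hash)→4200, (B,hash)→5200, (B,merge)→7950, (D,merge)→33950, (D,nl_idx)→41100, (B,nl)→125700 …(+1); best=4200 via (D,hash)
  {CDE}: card=75000; try (E,hash)→6600, (E,merge)→8700, (D,hash)→9300, (E,nl_idx)→80200, (D,merge)→106550, (D,nl_idx)→121200 …(+2); best=6600 via (E,hash)
  {BCE}: card=375000; try (E,hash)→9000, (B,hash)→12700, (E,merge)→36600, (B,merge)→108450, (E,nl_idx)→398600, (E,nl)→751100 …(+1); best=9000 via (E,hash)
  {ABCD}: card=625000; try (B,hash)→19450, (A,hash)→33200, (D,hash)→69450, (B,merge)→192700, (A,merge)→406450, (D,nl_idx)→1006350 …(+4); best=19450 via (B,hash)
  {ACDE}: card=1875000; try (E,hash)→20850, (A,hash)→85600, (E,merge)→193450, (D,hash)→195850, (A,merge)→1358850, (E,nl_idx)→1990450 …(+5); best=20850 via (E,hash)
  {ABCE}: card=9375000; try (E,hash)→74250, (B,hash)→199250, (A,hash)→388000, (E,merge)→1071850, (B,merge)→3572500, (A,merge)→7511250 …(+4); best=74250 via (E,hash)
  {BCDE}: card=3750000; try (E,hash)→34600, (B,hash)→85600, (D,hash)→384600, (E,merge)→407200, (B,merge)→1358850, (E,nl_idx)→3979200 …(+5); best=34600 via (E,hash)
  {ABCDE}: card=93750000; try (E,hash)→649850, (B,hash)→1899850, (A,hash)→3788600, (D,hash)→9449850, (E,merge)→13147450, (B,merge)→41273100 …(+8); best=649850 via (E,hash)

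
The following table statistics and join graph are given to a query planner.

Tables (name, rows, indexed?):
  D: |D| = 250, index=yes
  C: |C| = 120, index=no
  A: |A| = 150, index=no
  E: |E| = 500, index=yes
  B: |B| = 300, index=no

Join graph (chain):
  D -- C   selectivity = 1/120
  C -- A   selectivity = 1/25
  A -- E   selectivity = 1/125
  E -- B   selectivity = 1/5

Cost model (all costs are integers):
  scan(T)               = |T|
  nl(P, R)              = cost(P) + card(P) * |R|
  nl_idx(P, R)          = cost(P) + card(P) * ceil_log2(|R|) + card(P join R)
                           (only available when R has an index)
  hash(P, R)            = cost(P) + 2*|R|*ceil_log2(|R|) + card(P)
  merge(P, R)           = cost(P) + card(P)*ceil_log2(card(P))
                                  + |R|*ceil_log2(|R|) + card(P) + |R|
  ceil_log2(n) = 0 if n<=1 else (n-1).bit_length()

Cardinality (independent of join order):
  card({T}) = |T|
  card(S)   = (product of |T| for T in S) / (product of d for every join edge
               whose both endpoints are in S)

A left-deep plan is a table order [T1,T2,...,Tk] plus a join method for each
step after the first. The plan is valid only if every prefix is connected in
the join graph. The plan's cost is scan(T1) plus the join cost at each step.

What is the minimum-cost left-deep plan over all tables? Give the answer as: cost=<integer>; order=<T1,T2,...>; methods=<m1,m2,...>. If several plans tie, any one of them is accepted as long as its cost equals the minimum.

cost=22660; order=A,E,C,D,B; methods=nl_idx,hash,hash,hash

Selinger DP (subsets sized 1..n):
  {D}: scan cost=250, card=250
  {C}: scan cost=120, card=120
  {A}: scan cost=150, card=150
  {E}: scan cost=500, card=500
  {B}: scan cost=300, card=300
  {CD}: card=250; try (D,nl_idx)→1330, (C,hash)→2180, (D,merge)→3330, (C,merge)→3460, (D,hash)→4240, (D,nl)→30120 …(+1); best=1330 via (D,nl_idx)
  {AC}: card=720; try (C,hash)→1980, (A,merge)→2430, (C,merge)→2460, (A,hash)→2640, (A,nl)→18120, (C,nl)→18150; best=1980 via (C,hash)
  {AE}: card=600; try (E,nl_idx)→2100, (A,hash)→3400, (E,merge)→6500, (A,merge)→6850, (E,hash)→9300, (E,nl)→75150 …(+1); best=2100 via (E,nl_idx)
  {BE}: card=30000; try (B,hash)→6400, (E,merge)→8300, (B,merge)→8500, (E,hash)→9600, (E,nl_idx)→33000, (E,nl)→150300 …(+1); best=6400 via (B,hash)
  {ACD}: card=1500; try (A,hash)→3980, (A,merge)→4930, (D,hash)→6700, (D,nl_idx)→9240, (D,merge)→12150, (A,nl)→38830 …(+1); best=3980 via (A,hash)
  {ACE}: card=2880; try (C,hash)→4380, (C,merge)→9660, (E,nl_idx)→11340, (E,hash)→11700, (E,merge)→14900, (C,nl)→74100 …(+1); best=4380 via (C,hash)
  {ABE}: card=36000; try (B,hash)→8100, (B,merge)→11700, (A,hash)→38800, (B,nl)→182100, (A,merge)→487750, (A,nl)→4506400; best=8100 via (B,hash)
  {ACDE}: card=6000; try (D,hash)→11260, (E,hash)→14480, (E,nl_idx)→23480, (E,merge)→26980, (D,nl_idx)→33420, (D,merge)→44070 …(+2); best=11260 via (D,hash)
  {ABCE}: card=172800; try (B,hash)→12660, (B,merge)→44820, (C,hash)→45780, (C,merge)→621060, (B,nl)→868380, (C,nl)→4328100; best=12660 via (B,hash)
  {ABCDE}: card=360000; try (B,hash)→22660, (B,merge)→98260, (D,hash)→189460, (D,nl_idx)→1755060, (B,nl)→1811260, (D,merge)→3298110 …(+1); best=22660 via (B,hash)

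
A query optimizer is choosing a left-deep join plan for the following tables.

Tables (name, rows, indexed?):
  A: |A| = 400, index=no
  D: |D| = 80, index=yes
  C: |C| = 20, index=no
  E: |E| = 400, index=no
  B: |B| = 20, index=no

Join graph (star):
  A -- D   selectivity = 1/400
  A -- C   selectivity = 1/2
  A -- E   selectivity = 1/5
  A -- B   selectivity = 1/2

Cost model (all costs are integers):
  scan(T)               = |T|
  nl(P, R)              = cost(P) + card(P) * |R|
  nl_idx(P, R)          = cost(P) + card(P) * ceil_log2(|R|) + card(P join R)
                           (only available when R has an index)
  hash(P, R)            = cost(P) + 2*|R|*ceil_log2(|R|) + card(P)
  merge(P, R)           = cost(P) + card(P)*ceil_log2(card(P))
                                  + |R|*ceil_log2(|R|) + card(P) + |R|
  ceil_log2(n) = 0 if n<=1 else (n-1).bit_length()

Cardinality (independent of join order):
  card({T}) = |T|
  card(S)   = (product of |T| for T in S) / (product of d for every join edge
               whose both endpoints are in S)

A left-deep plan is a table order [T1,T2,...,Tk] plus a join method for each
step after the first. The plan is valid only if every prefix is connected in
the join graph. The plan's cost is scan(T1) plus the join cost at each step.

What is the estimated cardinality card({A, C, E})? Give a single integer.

Tables in S: A(400), C(20), E(400)
Edges inside S: A-C(d=2), A-E(d=5)
numerator = 400 * 20 * 400 = 3200000
denominator = 2 * 5 = 10
card(S) = 3200000 / 10 = 320000

320000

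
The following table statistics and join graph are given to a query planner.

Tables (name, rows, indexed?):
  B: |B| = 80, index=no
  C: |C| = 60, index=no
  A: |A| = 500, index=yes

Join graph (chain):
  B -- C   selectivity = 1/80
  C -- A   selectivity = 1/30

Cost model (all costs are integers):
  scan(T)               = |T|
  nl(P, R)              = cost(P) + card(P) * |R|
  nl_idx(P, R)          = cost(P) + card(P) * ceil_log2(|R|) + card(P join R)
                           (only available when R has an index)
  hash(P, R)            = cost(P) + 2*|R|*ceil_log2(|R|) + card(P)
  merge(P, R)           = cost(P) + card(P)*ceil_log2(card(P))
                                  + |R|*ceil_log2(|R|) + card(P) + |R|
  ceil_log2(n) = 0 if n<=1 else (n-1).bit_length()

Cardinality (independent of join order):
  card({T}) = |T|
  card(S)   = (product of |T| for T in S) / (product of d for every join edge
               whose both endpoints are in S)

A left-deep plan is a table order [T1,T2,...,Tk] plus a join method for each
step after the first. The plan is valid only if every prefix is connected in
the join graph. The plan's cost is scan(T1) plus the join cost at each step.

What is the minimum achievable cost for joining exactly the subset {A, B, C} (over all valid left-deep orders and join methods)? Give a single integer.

Selinger DP over subsets of {A,B,C}:
  {B}: scan cost=80, card=80
  {C}: scan cost=60, card=60
  {A}: scan cost=500, card=500
  {BC}: card=60; try (C,hash)→880, (B,merge)→1120, (C,merge)→1140, (B,hash)→1240, (B,nl)→4860, (C,nl)→4880; best=880 via (C,hash)
  {AC}: card=1000; try (A,nl_idx)→1600, (C,hash)→1720, (A,merge)→5480, (C,merge)→5920, (A,hash)→9120, (A,nl)→30060 …(+1); best=1600 via (A,nl_idx)
  {ABC}: card=1000; try (A,nl_idx)→2420, (B,hash)→3720, (A,merge)→6300, (A,hash)→9940, (B,merge)→13240, (A,nl)→30880 …(+1); best=2420 via (A,nl_idx)

2420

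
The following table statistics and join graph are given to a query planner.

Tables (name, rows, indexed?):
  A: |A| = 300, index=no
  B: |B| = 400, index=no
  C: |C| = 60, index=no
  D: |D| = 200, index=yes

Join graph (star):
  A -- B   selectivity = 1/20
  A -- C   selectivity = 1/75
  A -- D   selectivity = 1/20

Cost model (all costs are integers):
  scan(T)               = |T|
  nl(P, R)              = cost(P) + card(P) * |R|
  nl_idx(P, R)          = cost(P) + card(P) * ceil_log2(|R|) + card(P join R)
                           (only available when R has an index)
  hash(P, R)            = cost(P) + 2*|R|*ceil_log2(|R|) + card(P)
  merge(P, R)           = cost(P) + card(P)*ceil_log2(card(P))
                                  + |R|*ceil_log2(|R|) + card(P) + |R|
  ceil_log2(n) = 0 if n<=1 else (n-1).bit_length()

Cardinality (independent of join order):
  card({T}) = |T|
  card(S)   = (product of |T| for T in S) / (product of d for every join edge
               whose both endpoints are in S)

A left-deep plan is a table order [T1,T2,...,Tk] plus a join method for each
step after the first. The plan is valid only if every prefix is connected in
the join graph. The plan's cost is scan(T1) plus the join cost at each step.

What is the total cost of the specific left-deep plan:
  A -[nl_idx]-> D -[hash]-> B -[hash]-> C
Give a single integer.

76620

step 1: scan A: cost=300, card=300
step 2: join D via nl_idx
    card(P join D) = 300*200/(20) = 3000
    cost = 300 + 300*8 + 3000 = 5700
step 3: join B via hash
    card(P join B) = 3000*400/(20) = 60000
    cost = 5700 + 2*400*9 + 3000 = 15900
step 4: join C via hash
    card(P join C) = 60000*60/(75) = 48000
    cost = 15900 + 2*60*6 + 60000 = 76620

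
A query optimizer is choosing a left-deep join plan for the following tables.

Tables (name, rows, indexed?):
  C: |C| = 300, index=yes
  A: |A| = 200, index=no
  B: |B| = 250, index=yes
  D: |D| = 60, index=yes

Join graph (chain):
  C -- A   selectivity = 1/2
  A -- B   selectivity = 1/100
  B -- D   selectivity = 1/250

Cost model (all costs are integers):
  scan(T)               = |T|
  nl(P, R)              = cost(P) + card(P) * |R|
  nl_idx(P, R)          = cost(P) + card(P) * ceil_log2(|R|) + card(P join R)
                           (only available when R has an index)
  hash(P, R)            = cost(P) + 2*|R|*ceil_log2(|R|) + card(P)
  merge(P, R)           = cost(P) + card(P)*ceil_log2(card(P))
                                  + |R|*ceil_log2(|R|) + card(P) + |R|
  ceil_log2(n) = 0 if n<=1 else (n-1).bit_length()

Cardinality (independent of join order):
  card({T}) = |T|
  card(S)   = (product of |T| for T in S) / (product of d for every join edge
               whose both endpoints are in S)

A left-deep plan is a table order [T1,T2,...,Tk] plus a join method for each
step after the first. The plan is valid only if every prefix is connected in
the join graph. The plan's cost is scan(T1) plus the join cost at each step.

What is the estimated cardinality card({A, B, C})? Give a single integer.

75000

Tables in S: A(200), B(250), C(300)
Edges inside S: C-A(d=2), A-B(d=100)
numerator = 200 * 250 * 300 = 15000000
denominator = 2 * 100 = 200
card(S) = 15000000 / 200 = 75000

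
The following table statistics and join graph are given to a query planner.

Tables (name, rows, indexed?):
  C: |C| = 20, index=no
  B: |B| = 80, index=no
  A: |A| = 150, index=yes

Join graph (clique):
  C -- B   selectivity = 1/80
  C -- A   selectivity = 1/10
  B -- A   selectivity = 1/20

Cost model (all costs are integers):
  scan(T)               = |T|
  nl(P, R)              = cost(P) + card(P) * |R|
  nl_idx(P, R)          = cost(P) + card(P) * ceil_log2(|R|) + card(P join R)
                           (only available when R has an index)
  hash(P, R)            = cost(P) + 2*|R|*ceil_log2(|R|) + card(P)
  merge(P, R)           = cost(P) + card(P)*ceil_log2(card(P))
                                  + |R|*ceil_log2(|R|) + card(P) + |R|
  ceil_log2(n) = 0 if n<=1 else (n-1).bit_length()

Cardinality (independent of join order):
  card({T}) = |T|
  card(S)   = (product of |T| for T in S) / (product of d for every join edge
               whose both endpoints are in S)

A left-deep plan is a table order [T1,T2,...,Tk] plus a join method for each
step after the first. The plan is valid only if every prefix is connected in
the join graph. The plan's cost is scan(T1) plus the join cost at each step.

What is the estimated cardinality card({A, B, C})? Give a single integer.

Tables in S: A(150), B(80), C(20)
Edges inside S: C-B(d=80), C-A(d=10), B-A(d=20)
numerator = 150 * 80 * 20 = 240000
denominator = 80 * 10 * 20 = 16000
card(S) = 240000 / 16000 = 15

15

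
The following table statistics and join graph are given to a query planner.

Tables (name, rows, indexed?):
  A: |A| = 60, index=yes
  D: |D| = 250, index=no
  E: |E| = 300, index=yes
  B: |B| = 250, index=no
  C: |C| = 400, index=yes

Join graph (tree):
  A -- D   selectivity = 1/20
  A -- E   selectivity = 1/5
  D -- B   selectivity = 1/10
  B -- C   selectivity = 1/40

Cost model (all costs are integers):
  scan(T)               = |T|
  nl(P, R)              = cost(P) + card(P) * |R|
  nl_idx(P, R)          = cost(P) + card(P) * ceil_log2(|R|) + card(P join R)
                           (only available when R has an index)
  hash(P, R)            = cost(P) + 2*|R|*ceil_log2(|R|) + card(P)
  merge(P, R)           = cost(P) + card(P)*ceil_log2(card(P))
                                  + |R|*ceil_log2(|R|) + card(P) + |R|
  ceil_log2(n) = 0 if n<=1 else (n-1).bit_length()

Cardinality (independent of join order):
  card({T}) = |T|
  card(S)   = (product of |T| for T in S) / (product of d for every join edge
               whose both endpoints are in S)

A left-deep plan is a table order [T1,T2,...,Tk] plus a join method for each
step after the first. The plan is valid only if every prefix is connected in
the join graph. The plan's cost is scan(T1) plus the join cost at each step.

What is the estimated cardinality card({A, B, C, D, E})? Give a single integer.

11250000

Tables in S: A(60), B(250), C(400), D(250), E(300)
Edges inside S: A-D(d=20), A-E(d=5), D-B(d=10), B-C(d=40)
numerator = 60 * 250 * 400 * 250 * 300 = 450000000000
denominator = 20 * 5 * 10 * 40 = 40000
card(S) = 450000000000 / 40000 = 11250000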